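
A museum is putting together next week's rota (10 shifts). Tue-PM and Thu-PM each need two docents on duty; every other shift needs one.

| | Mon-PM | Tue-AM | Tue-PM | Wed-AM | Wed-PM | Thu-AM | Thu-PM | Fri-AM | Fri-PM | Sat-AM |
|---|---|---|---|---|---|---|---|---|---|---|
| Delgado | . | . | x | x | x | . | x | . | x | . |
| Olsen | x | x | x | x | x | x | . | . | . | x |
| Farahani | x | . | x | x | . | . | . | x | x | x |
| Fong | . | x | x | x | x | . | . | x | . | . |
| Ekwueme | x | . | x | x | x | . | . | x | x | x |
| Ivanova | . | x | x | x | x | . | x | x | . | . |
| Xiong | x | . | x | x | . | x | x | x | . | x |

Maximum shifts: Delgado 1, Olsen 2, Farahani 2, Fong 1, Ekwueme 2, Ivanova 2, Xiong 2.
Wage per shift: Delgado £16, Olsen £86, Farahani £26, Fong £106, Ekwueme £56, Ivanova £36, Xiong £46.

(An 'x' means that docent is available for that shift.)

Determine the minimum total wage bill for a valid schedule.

£622

Picking the cheapest available docent for each shift independently would cost £302, but that ignores the shift limits.
An optimal schedule: Mon-PM→Farahani, Tue-AM→Olsen, Tue-PM→Ivanova+Xiong, Wed-AM→Xiong, Wed-PM→Fong, Thu-AM→Olsen, Thu-PM→Delgado+Ivanova, Fri-AM→Ekwueme, Fri-PM→Farahani, Sat-AM→Ekwueme.
Total: 26 + 86 + 36 + 46 + 46 + 106 + 86 + 16 + 36 + 56 + 26 + 56 = £622.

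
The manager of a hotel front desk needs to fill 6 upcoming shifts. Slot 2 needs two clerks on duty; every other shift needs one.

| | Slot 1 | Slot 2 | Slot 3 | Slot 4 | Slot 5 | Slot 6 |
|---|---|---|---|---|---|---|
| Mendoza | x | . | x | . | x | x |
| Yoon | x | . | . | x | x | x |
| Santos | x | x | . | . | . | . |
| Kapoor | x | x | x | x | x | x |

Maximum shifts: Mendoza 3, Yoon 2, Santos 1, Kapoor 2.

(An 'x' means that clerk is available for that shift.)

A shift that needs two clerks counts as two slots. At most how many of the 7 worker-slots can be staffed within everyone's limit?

7

Total capacity across all clerks is 3+2+1+2 = 8, and 7 slots are needed, so at most 7 can be filled.
An assignment achieving 7: Slot 1→Yoon, Slot 2→Santos+Kapoor, Slot 3→Mendoza, Slot 4→Yoon, Slot 5→Mendoza, Slot 6→Mendoza.
Loads: Mendoza 3/3, Yoon 2/2, Santos 1/1, Kapoor 1/2.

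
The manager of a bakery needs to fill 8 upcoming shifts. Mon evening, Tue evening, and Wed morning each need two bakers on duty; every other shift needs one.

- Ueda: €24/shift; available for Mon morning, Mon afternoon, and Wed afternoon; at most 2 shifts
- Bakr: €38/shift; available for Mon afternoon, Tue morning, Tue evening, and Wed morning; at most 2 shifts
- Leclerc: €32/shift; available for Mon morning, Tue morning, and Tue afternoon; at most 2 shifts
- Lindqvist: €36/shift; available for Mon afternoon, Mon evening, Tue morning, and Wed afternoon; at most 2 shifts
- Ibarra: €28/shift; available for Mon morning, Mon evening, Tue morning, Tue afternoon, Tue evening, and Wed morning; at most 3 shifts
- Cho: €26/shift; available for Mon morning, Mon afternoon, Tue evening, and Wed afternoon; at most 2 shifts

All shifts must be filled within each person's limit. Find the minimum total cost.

Mon evening can only be covered by Lindqvist and Ibarra, so that assignment is forced.
Wed morning can only be covered by Bakr and Ibarra, so that assignment is forced.
Picking the cheapest available baker for each shift independently would cost €312, but that ignores the shift limits.
An optimal schedule: Mon morning→Ueda, Mon afternoon→Cho, Mon evening→Ibarra+Lindqvist, Tue morning→Leclerc, Tue afternoon→Leclerc, Tue evening→Cho+Ibarra, Wed morning→Ibarra+Bakr, Wed afternoon→Ueda.
Total: 24 + 26 + 28 + 36 + 32 + 32 + 26 + 28 + 28 + 38 + 24 = €322.

€322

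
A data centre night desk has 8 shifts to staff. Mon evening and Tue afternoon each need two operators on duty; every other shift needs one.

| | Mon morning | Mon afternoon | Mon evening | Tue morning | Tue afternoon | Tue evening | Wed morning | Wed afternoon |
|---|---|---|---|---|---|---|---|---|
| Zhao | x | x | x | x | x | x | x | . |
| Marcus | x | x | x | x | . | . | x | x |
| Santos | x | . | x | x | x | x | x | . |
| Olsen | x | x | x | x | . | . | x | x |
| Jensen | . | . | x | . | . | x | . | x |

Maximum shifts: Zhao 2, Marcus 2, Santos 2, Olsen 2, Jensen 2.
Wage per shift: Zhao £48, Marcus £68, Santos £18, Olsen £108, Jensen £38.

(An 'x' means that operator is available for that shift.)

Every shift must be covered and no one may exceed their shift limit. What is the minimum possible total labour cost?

£560

Tue afternoon can only be covered by Zhao and Santos, so that assignment is forced.
Picking the cheapest available operator for each shift independently would cost £280, but that ignores the shift limits.
An optimal schedule: Mon morning→Marcus, Mon afternoon→Zhao, Mon evening→Olsen+Jensen, Tue morning→Marcus, Tue afternoon→Zhao+Santos, Tue evening→Santos, Wed morning→Olsen, Wed afternoon→Jensen.
Total: 68 + 48 + 108 + 38 + 68 + 48 + 18 + 18 + 108 + 38 = £560.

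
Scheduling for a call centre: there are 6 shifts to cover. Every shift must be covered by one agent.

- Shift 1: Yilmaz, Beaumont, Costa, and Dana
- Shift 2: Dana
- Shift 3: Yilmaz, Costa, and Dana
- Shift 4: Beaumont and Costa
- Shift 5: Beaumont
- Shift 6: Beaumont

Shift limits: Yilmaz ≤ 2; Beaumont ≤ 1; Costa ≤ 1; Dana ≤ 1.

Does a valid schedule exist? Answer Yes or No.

Shifts {Shift 5, Shift 6} need 2 worker-slots in total, but the agents available for any of those shifts (Beaumont) can supply at most 1 among them. So no valid schedule exists.

No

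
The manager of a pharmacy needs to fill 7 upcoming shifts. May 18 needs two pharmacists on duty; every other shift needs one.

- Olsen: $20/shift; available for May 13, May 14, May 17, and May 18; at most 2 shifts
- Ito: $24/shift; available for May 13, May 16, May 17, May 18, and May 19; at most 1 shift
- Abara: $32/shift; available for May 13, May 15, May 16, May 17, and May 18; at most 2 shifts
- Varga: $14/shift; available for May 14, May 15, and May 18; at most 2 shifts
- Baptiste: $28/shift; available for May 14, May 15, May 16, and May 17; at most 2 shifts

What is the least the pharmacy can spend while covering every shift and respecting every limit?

$180

May 19 can only be covered by Ito, so that assignment is forced.
Picking the cheapest available pharmacist for each shift independently would cost $150, but that ignores the shift limits.
An optimal schedule: May 13→Olsen, May 14→Varga, May 15→Varga, May 16→Baptiste, May 17→Baptiste, May 18→Olsen+Abara, May 19→Ito.
Total: 20 + 14 + 14 + 28 + 28 + 20 + 32 + 24 = $180.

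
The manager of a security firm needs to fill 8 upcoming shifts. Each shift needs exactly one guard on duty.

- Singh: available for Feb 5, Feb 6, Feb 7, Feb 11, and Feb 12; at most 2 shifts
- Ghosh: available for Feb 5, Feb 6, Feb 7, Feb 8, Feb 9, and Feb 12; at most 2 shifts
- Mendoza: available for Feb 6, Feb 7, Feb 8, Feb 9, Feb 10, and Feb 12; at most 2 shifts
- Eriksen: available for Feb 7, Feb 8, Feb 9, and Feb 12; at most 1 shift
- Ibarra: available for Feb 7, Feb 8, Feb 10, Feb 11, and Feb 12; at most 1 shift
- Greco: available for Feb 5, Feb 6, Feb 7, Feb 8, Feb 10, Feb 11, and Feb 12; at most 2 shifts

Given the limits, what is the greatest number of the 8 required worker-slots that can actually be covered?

Total capacity across all guards is 2+2+2+1+1+2 = 10, and 8 slots are needed, so at most 8 can be filled.
An assignment achieving 8: Feb 5→Singh, Feb 6→Ghosh, Feb 7→Eriksen, Feb 8→Mendoza, Feb 9→Ghosh, Feb 10→Mendoza, Feb 11→Singh, Feb 12→Ibarra.
Loads: Singh 2/2, Ghosh 2/2, Mendoza 2/2, Eriksen 1/1, Ibarra 1/1, Greco 0/2.

8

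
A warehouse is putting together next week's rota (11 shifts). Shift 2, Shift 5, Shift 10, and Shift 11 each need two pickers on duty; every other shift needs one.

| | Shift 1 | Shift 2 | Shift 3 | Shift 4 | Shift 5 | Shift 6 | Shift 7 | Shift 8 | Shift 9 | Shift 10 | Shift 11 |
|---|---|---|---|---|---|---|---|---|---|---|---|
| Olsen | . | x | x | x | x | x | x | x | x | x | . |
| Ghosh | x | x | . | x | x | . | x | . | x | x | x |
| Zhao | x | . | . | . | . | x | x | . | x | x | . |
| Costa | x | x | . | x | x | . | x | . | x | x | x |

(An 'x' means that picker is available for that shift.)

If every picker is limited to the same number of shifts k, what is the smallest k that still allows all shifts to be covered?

With 4 pickers and 15 worker-slots to fill, someone must work at least ⌈15/4⌉ = 4 shifts, so k ≥ 4.
k = 4 works: Shift 1→Ghosh, Shift 2→Olsen+Ghosh, Shift 3→Olsen, Shift 4→Costa, Shift 5→Ghosh+Costa, Shift 6→Olsen, Shift 7→Zhao, Shift 8→Olsen, Shift 9→Zhao, Shift 10→Zhao+Costa, Shift 11→Ghosh+Costa.
Loads: Olsen 4, Ghosh 4, Zhao 3, Costa 4 — all ≤ 4.

4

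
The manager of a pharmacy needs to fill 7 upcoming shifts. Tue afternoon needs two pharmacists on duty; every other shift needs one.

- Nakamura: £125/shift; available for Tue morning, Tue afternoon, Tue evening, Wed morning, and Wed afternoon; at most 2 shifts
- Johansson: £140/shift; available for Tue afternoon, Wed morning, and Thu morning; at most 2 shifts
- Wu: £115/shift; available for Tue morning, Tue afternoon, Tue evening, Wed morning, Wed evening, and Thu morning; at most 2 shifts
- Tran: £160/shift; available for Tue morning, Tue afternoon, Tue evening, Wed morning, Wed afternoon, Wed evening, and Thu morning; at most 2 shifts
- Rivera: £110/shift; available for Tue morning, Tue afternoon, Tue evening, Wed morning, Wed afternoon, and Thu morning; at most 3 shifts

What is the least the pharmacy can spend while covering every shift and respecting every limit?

£950

Picking the cheapest available pharmacist for each shift independently would cost £890, but that ignores the shift limits.
An optimal schedule: Tue morning→Rivera, Tue afternoon→Nakamura+Johansson, Tue evening→Rivera, Wed morning→Nakamura, Wed afternoon→Rivera, Wed evening→Wu, Thu morning→Wu.
Total: 110 + 125 + 140 + 110 + 125 + 110 + 115 + 115 = £950.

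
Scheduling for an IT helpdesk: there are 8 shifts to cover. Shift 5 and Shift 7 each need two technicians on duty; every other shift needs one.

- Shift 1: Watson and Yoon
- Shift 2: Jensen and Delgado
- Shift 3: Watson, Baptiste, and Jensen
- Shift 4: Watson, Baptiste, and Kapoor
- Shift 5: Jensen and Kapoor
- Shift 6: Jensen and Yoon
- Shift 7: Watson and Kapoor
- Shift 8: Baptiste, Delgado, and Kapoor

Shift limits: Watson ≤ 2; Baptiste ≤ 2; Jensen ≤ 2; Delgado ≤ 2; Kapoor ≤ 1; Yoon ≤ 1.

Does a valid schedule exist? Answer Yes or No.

No

Total capacity is 10 and 10 slots are needed, so capacity alone doesn't rule it out.
Shifts {Shift 5, Shift 7} need 4 worker-slots in total, but the technicians available for any of those shifts (Watson, Jensen, and Kapoor) can supply at most 3 among them. So no valid schedule exists.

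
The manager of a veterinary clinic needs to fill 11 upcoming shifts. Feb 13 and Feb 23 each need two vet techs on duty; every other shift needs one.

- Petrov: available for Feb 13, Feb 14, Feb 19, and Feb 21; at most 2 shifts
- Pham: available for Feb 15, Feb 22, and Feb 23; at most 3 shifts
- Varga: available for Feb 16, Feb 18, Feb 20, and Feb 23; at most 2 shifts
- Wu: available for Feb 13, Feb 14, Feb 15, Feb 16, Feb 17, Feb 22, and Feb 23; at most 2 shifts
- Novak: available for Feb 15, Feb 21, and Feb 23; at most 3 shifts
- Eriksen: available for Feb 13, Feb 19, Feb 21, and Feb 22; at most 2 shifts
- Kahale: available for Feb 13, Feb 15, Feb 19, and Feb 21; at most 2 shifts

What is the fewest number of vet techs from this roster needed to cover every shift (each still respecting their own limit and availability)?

13 slots to fill and no one can take more than 3, so at least ⌈13/3⌉ = 5 vet techs are needed.
Any 5 vet techs together have capacity at most 3+3+2+2+2 = 12 < 13 slots, so 5 can never suffice.
Petrov, Pham, Varga, Wu, Novak, and Eriksen alone can cover everything: Feb 13→Petrov+Eriksen, Feb 14→Petrov, Feb 15→Pham, Feb 16→Wu, Feb 17→Wu, Feb 18→Varga, Feb 19→Eriksen, Feb 20→Varga, Feb 21→Novak, Feb 22→Pham, Feb 23→Pham+Novak.

6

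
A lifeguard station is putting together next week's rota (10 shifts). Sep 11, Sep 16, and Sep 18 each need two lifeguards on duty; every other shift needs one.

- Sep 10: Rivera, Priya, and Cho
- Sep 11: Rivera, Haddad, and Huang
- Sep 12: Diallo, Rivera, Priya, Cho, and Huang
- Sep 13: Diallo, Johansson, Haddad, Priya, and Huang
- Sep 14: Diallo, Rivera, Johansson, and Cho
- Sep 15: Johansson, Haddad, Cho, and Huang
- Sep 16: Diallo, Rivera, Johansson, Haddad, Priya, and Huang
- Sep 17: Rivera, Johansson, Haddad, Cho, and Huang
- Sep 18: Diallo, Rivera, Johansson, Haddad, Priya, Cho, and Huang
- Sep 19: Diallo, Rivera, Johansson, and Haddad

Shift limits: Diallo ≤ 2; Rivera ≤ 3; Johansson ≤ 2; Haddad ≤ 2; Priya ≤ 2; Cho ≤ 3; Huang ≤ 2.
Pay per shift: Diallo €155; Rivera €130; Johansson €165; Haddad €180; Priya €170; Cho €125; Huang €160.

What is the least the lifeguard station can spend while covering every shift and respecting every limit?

€1895

Picking the cheapest available lifeguard for each shift independently would cost €1740, but that ignores the shift limits.
An optimal schedule: Sep 10→Cho, Sep 11→Rivera+Huang, Sep 12→Rivera, Sep 13→Diallo, Sep 14→Cho, Sep 15→Cho, Sep 16→Diallo+Johansson, Sep 17→Huang, Sep 18→Johansson+Priya, Sep 19→Rivera.
Total: 125 + 130 + 160 + 130 + 155 + 125 + 125 + 155 + 165 + 160 + 165 + 170 + 130 = €1895.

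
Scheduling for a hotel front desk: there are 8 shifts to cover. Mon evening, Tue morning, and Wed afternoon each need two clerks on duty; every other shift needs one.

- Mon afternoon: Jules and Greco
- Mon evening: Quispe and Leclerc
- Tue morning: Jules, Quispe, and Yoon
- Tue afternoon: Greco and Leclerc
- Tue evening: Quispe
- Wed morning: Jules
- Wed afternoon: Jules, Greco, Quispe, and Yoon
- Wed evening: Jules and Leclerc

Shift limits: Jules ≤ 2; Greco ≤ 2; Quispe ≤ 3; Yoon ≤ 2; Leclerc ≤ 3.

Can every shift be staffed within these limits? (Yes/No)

Yes

Mon evening can only be covered by Quispe and Leclerc, so that assignment is forced.
Tue evening can only be covered by Quispe, so that assignment is forced.
Wed morning can only be covered by Jules, so that assignment is forced.
One valid schedule: Mon afternoon→Jules, Mon evening→Quispe+Leclerc, Tue morning→Quispe+Yoon, Tue afternoon→Greco, Tue evening→Quispe, Wed morning→Jules, Wed afternoon→Greco+Yoon, Wed evening→Leclerc.
Loads: Jules 2/2, Greco 2/2, Quispe 3/3, Yoon 2/2, Leclerc 2/3 — all within limits.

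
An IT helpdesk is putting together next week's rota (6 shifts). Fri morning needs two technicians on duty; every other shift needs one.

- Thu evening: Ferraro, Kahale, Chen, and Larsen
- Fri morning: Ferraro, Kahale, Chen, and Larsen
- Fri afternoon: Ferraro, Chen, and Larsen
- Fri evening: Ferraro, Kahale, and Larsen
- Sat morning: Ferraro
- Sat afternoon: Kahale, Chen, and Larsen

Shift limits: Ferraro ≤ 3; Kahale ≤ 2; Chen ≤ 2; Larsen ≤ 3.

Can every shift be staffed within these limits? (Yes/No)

Yes

Sat morning can only be covered by Ferraro, so that assignment is forced.
One valid schedule: Thu evening→Kahale, Fri morning→Chen+Larsen, Fri afternoon→Ferraro, Fri evening→Ferraro, Sat morning→Ferraro, Sat afternoon→Kahale.
Loads: Ferraro 3/3, Kahale 2/2, Chen 1/2, Larsen 1/3 — all within limits.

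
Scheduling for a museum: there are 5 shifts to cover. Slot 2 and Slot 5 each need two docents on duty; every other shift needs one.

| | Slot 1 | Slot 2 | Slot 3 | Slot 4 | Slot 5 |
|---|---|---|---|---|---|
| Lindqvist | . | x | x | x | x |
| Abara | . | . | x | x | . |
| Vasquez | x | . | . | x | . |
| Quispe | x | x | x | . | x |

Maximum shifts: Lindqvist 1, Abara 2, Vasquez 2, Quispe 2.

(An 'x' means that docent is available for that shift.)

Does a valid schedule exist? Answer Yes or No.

Total capacity is 7 and 7 slots are needed, so capacity alone doesn't rule it out.
Shifts {Slot 2, Slot 5} need 4 worker-slots in total, but the docents available for any of those shifts (Lindqvist and Quispe) can supply at most 3 among them. So no valid schedule exists.

No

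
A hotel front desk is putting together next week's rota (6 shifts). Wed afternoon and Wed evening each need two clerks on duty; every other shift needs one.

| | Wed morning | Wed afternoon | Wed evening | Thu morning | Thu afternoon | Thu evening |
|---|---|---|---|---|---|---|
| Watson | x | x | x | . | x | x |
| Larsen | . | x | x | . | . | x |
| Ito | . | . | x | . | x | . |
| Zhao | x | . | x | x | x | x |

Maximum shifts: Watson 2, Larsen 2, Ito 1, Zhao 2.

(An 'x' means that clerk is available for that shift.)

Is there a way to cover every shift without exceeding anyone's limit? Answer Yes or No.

Total capacity is 2+2+1+2 = 7 but 8 worker-slots are needed — infeasible.

No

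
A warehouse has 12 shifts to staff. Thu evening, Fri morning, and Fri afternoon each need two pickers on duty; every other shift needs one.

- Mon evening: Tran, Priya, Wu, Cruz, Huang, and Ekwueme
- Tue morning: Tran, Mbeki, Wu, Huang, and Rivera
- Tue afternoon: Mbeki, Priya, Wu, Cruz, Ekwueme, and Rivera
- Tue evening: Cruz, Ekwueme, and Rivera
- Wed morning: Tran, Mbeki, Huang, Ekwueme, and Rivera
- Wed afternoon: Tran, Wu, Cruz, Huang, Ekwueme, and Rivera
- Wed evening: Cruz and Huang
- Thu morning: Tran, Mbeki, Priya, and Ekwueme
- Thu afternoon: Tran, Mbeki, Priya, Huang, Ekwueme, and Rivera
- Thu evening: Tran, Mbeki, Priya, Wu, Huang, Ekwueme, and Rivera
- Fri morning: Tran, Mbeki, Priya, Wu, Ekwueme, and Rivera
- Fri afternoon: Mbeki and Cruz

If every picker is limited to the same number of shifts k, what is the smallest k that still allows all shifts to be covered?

2

With 8 pickers and 15 worker-slots to fill, someone must work at least ⌈15/8⌉ = 2 shifts, so k ≥ 2.
k = 2 works: Mon evening→Priya, Tue morning→Tran, Tue afternoon→Priya, Tue evening→Ekwueme, Wed morning→Mbeki, Wed afternoon→Wu, Wed evening→Cruz, Thu morning→Tran, Thu afternoon→Huang, Thu evening→Huang+Rivera, Fri morning→Wu+Ekwueme, Fri afternoon→Mbeki+Cruz.
Loads: Tran 2, Mbeki 2, Priya 2, Wu 2, Cruz 2, Huang 2, Ekwueme 2, Rivera 1 — all ≤ 2.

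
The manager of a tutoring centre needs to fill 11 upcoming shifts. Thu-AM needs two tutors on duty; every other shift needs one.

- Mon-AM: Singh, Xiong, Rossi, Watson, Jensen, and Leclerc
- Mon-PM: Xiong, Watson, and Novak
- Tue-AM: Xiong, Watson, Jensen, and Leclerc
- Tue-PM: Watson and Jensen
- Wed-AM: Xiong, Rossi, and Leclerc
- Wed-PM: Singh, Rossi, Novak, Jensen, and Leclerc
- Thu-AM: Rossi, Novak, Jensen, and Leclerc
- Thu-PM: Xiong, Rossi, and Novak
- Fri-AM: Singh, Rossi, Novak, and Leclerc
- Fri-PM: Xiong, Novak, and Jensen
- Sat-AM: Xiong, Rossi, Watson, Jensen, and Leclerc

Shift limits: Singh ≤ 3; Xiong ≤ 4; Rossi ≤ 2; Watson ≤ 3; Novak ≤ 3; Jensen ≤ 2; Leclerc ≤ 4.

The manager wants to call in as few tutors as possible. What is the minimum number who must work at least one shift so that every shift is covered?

4

12 slots to fill and no one can take more than 4, so at least ⌈12/4⌉ = 3 tutors are needed.
Any 3 tutors together have capacity at most 4+4+3 = 11 < 12 slots, so 3 can never suffice.
Singh, Xiong, Novak, and Jensen alone can cover everything: Mon-AM→Singh, Mon-PM→Xiong, Tue-AM→Xiong, Tue-PM→Jensen, Wed-AM→Xiong, Wed-PM→Singh, Thu-AM→Novak+Jensen, Thu-PM→Novak, Fri-AM→Singh, Fri-PM→Novak, Sat-AM→Xiong.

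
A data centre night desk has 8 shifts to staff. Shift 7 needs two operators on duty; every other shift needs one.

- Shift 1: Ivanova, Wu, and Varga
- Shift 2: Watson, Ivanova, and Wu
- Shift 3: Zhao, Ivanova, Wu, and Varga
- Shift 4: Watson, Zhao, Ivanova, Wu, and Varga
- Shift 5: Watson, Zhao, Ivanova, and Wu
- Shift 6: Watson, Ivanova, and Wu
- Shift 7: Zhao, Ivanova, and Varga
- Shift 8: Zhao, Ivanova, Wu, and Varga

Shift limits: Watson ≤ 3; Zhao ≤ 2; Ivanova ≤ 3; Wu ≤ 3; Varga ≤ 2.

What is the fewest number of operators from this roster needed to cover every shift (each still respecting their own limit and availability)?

9 slots to fill and no one can take more than 3, so at least ⌈9/3⌉ = 3 operators are needed.
No set of 3 operators can cover every shift (each such set leaves at least one shift with no one available or exceeds a cap).
Watson, Zhao, Ivanova, and Wu alone can cover everything: Shift 1→Ivanova, Shift 2→Watson, Shift 3→Zhao, Shift 4→Watson, Shift 5→Wu, Shift 6→Watson, Shift 7→Zhao+Ivanova, Shift 8→Ivanova.

4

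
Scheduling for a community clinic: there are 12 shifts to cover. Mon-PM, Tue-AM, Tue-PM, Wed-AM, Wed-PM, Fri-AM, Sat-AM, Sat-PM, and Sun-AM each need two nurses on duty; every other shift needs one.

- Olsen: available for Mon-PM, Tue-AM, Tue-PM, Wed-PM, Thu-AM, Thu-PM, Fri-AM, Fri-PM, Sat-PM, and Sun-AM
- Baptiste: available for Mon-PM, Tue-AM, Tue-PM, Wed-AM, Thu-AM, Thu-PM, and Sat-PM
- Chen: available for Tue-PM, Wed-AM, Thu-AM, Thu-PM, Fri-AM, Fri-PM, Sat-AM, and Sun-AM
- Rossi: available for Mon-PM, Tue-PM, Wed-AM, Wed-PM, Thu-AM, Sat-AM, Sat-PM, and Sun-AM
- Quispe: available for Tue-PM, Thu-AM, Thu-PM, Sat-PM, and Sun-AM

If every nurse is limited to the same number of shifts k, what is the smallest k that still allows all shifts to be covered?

With 5 nurses and 21 worker-slots to fill, someone must work at least ⌈21/5⌉ = 5 shifts, so k ≥ 5.
k = 5 works: Mon-PM→Olsen+Baptiste, Tue-AM→Olsen+Baptiste, Tue-PM→Chen+Rossi, Wed-AM→Baptiste+Chen, Wed-PM→Olsen+Rossi, Thu-AM→Baptiste, Thu-PM→Baptiste, Fri-AM→Olsen+Chen, Fri-PM→Olsen, Sat-AM→Chen+Rossi, Sat-PM→Rossi+Quispe, Sun-AM→Chen+Rossi.
Loads: Olsen 5, Baptiste 5, Chen 5, Rossi 5, Quispe 1 — all ≤ 5.

5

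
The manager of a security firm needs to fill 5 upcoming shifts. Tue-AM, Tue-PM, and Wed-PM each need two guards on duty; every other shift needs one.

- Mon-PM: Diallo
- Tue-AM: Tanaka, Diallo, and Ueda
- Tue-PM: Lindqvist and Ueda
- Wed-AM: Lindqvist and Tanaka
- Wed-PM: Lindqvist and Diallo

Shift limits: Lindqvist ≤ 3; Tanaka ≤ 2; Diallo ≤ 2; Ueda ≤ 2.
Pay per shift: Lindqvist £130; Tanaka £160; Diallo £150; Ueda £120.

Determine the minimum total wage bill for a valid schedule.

Mon-PM can only be covered by Diallo, so that assignment is forced.
Tue-PM can only be covered by Lindqvist and Ueda, so that assignment is forced.
Wed-PM can only be covered by Lindqvist and Diallo, so that assignment is forced.
Picking the cheapest available guard for each shift independently would cost £1080, but that ignores the shift limits.
An optimal schedule: Mon-PM→Diallo, Tue-AM→Tanaka+Ueda, Tue-PM→Lindqvist+Ueda, Wed-AM→Lindqvist, Wed-PM→Lindqvist+Diallo.
Total: 150 + 160 + 120 + 130 + 120 + 130 + 130 + 150 = £1090.

£1090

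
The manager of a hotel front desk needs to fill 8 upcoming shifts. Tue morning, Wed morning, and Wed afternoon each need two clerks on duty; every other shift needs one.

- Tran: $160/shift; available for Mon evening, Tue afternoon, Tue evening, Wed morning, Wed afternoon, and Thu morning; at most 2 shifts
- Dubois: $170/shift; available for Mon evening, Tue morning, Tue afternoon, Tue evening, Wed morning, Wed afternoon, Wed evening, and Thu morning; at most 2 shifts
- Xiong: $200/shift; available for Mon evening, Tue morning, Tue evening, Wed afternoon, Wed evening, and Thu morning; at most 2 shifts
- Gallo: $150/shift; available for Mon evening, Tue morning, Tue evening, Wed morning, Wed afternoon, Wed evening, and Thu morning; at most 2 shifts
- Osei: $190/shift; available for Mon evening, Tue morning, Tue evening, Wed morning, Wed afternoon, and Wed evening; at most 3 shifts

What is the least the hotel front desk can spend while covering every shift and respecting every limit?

$1930

Picking the cheapest available clerk for each shift independently would cost $1700, but that ignores the shift limits.
An optimal schedule: Mon evening→Dubois, Tue morning→Xiong+Osei, Tue afternoon→Tran, Tue evening→Xiong, Wed morning→Gallo+Osei, Wed afternoon→Gallo+Osei, Wed evening→Dubois, Thu morning→Tran.
Total: 170 + 200 + 190 + 160 + 200 + 150 + 190 + 150 + 190 + 170 + 160 = $1930.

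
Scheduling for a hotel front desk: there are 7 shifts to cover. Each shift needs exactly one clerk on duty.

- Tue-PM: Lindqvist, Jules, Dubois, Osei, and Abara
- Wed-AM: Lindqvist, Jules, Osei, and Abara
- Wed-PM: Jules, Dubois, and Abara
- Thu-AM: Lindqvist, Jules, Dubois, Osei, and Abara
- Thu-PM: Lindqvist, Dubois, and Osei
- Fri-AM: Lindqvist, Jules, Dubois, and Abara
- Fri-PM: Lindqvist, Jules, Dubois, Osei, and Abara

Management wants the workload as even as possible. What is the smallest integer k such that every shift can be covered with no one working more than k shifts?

2

With 5 clerks and 7 worker-slots to fill, someone must work at least ⌈7/5⌉ = 2 shifts, so k ≥ 2.
k = 2 works: Tue-PM→Dubois, Wed-AM→Lindqvist, Wed-PM→Jules, Thu-AM→Dubois, Thu-PM→Lindqvist, Fri-AM→Jules, Fri-PM→Osei.
Loads: Lindqvist 2, Jules 2, Dubois 2, Osei 1, Abara 0 — all ≤ 2.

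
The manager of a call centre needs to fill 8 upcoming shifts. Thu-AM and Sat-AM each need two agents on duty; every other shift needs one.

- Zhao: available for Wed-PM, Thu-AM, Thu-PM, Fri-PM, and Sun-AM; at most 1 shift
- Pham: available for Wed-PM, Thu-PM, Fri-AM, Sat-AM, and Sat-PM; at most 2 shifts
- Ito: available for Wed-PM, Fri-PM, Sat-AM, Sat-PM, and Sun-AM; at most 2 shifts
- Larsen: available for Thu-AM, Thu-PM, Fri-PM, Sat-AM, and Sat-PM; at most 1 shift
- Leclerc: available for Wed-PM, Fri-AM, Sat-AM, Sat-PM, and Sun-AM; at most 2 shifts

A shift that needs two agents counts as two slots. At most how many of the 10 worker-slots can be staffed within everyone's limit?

Total capacity across all agents is 1+2+2+1+2 = 8, and 10 slots are needed, so at most 8 can be filled.
An assignment achieving 8: Wed-PM→Leclerc, Thu-AM→Zhao+Larsen, Thu-PM→Pham, Fri-AM→Pham, Fri-PM→Ito, Sat-AM→Leclerc, Sun-AM→Ito.
Loads: Zhao 1/1, Pham 2/2, Ito 2/2, Larsen 1/1, Leclerc 2/2.

8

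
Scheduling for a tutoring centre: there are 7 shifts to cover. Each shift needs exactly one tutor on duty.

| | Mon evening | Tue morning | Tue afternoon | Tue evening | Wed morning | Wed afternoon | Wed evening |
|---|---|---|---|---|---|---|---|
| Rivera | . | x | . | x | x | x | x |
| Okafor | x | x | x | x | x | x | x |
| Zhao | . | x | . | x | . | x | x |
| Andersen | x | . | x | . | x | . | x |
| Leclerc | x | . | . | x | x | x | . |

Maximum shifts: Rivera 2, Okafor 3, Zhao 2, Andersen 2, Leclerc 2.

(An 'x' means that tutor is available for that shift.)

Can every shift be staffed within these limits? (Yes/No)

One valid schedule: Mon evening→Okafor, Tue morning→Rivera, Tue afternoon→Okafor, Tue evening→Rivera, Wed morning→Okafor, Wed afternoon→Zhao, Wed evening→Zhao.
Loads: Rivera 2/2, Okafor 3/3, Zhao 2/2, Andersen 0/2, Leclerc 0/2 — all within limits.

Yes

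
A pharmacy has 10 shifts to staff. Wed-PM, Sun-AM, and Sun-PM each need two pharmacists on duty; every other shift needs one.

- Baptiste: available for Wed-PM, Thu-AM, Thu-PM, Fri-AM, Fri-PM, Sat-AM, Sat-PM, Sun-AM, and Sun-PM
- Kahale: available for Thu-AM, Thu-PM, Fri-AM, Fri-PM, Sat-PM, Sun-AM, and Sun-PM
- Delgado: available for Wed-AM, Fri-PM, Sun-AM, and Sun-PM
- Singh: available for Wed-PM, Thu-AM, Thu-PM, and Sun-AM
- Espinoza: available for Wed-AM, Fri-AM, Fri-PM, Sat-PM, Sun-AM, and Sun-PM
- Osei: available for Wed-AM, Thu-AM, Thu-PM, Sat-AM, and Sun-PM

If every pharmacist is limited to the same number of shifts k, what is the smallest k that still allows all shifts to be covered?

With 6 pharmacists and 13 worker-slots to fill, someone must work at least ⌈13/6⌉ = 3 shifts, so k ≥ 3.
k = 3 works: Wed-AM→Delgado, Wed-PM→Baptiste+Singh, Thu-AM→Kahale, Thu-PM→Kahale, Fri-AM→Baptiste, Fri-PM→Delgado, Sat-AM→Baptiste, Sat-PM→Kahale, Sun-AM→Delgado+Singh, Sun-PM→Espinoza+Osei.
Loads: Baptiste 3, Kahale 3, Delgado 3, Singh 2, Espinoza 1, Osei 1 — all ≤ 3.

3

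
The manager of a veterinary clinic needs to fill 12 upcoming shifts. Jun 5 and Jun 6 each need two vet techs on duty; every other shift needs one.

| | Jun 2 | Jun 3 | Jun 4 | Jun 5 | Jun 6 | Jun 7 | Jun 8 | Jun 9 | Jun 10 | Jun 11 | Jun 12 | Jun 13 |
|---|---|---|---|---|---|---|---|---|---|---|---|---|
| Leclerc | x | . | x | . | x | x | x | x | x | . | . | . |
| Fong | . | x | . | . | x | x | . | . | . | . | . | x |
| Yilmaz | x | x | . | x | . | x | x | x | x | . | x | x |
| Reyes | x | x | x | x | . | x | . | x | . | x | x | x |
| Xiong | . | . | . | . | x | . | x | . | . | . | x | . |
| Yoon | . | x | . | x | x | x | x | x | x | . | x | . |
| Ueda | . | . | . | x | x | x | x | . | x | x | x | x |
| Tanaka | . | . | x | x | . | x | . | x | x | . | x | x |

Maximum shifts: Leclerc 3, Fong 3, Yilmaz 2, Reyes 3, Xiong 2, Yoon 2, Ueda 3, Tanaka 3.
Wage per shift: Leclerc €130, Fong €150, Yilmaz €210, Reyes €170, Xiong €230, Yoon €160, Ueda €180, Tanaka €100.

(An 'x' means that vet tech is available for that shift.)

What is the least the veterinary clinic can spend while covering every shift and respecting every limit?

€1970

Picking the cheapest available vet tech for each shift independently would cost €1720, but that ignores the shift limits.
An optimal schedule: Jun 2→Leclerc, Jun 3→Fong, Jun 4→Tanaka, Jun 5→Yoon+Reyes, Jun 6→Leclerc+Fong, Jun 7→Reyes, Jun 8→Leclerc, Jun 9→Tanaka, Jun 10→Tanaka, Jun 11→Reyes, Jun 12→Yoon, Jun 13→Fong.
Total: 130 + 150 + 100 + 160 + 170 + 130 + 150 + 170 + 130 + 100 + 100 + 170 + 160 + 150 = €1970.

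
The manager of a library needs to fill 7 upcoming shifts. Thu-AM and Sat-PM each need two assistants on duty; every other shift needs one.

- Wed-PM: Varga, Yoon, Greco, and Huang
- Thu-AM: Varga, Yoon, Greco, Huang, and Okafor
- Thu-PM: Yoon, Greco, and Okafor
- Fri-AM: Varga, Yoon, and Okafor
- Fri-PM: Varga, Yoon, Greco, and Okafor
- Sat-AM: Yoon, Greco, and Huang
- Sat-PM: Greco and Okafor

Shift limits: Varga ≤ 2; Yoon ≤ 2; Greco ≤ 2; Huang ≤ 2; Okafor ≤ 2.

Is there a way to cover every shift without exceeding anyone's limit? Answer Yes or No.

Sat-PM can only be covered by Greco and Okafor, so that assignment is forced.
One valid schedule: Wed-PM→Varga, Thu-AM→Huang+Okafor, Thu-PM→Yoon, Fri-AM→Varga, Fri-PM→Greco, Sat-AM→Yoon, Sat-PM→Greco+Okafor.
Loads: Varga 2/2, Yoon 2/2, Greco 2/2, Huang 1/2, Okafor 2/2 — all within limits.

Yes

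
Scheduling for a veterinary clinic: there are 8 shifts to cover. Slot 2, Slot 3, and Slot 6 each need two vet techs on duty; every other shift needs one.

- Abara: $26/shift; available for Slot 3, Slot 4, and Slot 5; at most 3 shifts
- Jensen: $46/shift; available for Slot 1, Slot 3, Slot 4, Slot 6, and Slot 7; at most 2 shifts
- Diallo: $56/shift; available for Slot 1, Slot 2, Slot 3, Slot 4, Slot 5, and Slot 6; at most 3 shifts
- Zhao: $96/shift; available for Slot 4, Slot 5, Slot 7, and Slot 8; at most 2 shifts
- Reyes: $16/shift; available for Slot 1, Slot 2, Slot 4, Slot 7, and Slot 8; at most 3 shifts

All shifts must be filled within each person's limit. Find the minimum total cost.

Slot 2 can only be covered by Diallo and Reyes, so that assignment is forced.
Slot 6 can only be covered by Jensen and Diallo, so that assignment is forced.
Picking the cheapest available vet tech for each shift independently would cost $336, but that ignores the shift limits.
An optimal schedule: Slot 1→Reyes, Slot 2→Reyes+Diallo, Slot 3→Abara+Diallo, Slot 4→Abara, Slot 5→Abara, Slot 6→Jensen+Diallo, Slot 7→Jensen, Slot 8→Reyes.
Total: 16 + 16 + 56 + 26 + 56 + 26 + 26 + 46 + 56 + 46 + 16 = $386.

$386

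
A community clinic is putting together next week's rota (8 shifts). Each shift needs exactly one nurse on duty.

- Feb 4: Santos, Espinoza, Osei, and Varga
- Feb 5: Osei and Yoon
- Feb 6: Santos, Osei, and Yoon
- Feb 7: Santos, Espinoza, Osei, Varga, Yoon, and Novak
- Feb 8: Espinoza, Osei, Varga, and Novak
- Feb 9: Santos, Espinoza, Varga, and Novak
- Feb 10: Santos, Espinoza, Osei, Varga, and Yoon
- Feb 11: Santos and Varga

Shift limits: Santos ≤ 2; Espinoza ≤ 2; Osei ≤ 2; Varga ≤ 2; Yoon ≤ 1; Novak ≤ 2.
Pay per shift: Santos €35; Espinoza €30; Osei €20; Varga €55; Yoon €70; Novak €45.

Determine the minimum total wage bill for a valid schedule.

Picking the cheapest available nurse for each shift independently would cost €185, but that ignores the shift limits.
An optimal schedule: Feb 4→Espinoza, Feb 5→Osei, Feb 6→Osei, Feb 7→Novak, Feb 8→Espinoza, Feb 9→Novak, Feb 10→Santos, Feb 11→Santos.
Total: 30 + 20 + 20 + 45 + 30 + 45 + 35 + 35 = €260.

€260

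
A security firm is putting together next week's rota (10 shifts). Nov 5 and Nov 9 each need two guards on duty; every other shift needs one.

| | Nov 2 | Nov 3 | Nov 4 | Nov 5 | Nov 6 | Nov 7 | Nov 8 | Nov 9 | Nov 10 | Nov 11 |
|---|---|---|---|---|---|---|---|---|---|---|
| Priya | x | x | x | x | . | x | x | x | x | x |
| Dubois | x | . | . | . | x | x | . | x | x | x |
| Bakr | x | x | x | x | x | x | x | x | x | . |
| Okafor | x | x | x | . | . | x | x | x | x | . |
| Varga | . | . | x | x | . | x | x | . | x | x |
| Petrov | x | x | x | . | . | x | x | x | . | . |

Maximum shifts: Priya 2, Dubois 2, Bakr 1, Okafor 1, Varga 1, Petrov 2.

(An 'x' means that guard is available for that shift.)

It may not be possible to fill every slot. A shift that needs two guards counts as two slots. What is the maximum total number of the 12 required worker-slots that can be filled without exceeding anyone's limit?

9

Total capacity across all guards is 2+2+1+1+1+2 = 9, and 12 slots are needed, so at most 9 can be filled.
An assignment achieving 9: Nov 2→Dubois, Nov 3→Okafor, Nov 4→Varga, Nov 5→Priya+Bakr, Nov 6→Dubois, Nov 8→Petrov, Nov 9→Petrov, Nov 11→Priya.
Loads: Priya 2/2, Dubois 2/2, Bakr 1/1, Okafor 1/1, Varga 1/1, Petrov 2/2.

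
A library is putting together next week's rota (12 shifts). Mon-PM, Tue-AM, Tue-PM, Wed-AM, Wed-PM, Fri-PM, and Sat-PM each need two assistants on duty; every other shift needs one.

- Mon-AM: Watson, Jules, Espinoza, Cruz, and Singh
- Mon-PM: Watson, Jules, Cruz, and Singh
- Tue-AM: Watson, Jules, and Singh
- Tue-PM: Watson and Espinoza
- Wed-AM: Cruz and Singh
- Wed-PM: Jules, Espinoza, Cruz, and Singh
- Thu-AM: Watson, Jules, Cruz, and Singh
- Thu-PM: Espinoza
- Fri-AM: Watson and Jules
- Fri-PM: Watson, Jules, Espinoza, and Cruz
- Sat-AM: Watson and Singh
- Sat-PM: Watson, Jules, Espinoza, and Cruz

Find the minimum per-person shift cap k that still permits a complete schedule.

4

With 5 assistants and 19 worker-slots to fill, someone must work at least ⌈19/5⌉ = 4 shifts, so k ≥ 4.
k = 4 works: Mon-AM→Jules, Mon-PM→Jules+Singh, Tue-AM→Watson+Jules, Tue-PM→Watson+Espinoza, Wed-AM→Cruz+Singh, Wed-PM→Cruz+Singh, Thu-AM→Jules, Thu-PM→Espinoza, Fri-AM→Watson, Fri-PM→Espinoza+Cruz, Sat-AM→Watson, Sat-PM→Espinoza+Cruz.
Loads: Watson 4, Jules 4, Espinoza 4, Cruz 4, Singh 3 — all ≤ 4.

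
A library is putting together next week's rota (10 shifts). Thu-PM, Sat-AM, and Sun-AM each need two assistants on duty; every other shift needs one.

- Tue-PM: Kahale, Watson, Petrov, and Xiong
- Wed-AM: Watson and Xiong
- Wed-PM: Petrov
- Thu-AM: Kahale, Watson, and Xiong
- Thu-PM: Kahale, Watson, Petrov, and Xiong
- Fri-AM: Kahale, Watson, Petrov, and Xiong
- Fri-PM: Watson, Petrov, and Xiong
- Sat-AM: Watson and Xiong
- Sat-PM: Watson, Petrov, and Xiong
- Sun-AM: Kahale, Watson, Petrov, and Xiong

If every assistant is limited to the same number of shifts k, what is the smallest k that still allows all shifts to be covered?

4

With 4 assistants and 13 worker-slots to fill, someone must work at least ⌈13/4⌉ = 4 shifts, so k ≥ 4.
k = 4 works: Tue-PM→Kahale, Wed-AM→Watson, Wed-PM→Petrov, Thu-AM→Kahale, Thu-PM→Kahale+Petrov, Fri-AM→Kahale, Fri-PM→Watson, Sat-AM→Watson+Xiong, Sat-PM→Watson, Sun-AM→Petrov+Xiong.
Loads: Kahale 4, Watson 4, Petrov 3, Xiong 2 — all ≤ 4.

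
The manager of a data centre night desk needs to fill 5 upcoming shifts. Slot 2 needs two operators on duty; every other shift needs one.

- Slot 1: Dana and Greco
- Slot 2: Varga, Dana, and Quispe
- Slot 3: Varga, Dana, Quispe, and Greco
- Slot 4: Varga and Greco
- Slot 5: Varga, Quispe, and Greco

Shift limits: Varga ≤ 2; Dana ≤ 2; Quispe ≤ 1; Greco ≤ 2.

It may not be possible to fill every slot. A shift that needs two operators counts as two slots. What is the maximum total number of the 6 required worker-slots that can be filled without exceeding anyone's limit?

Total capacity across all operators is 2+2+1+2 = 7, and 6 slots are needed, so at most 6 can be filled.
An assignment achieving 6: Slot 1→Dana, Slot 2→Varga+Dana, Slot 3→Greco, Slot 4→Varga, Slot 5→Quispe.
Loads: Varga 2/2, Dana 2/2, Quispe 1/1, Greco 1/2.

6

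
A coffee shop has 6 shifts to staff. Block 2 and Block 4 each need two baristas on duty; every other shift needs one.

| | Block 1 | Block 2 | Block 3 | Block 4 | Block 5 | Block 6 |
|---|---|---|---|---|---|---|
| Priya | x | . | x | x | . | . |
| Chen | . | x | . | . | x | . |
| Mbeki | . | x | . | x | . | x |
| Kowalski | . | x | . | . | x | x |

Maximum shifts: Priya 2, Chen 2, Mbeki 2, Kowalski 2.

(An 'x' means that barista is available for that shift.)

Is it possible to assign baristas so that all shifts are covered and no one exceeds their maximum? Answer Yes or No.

No

Total capacity is 8 and 8 slots are needed, so capacity alone doesn't rule it out.
Shifts {Block 1, Block 3, Block 4} need 4 worker-slots in total, but the baristas available for any of those shifts (Priya and Mbeki) can supply at most 3 among them. So no valid schedule exists.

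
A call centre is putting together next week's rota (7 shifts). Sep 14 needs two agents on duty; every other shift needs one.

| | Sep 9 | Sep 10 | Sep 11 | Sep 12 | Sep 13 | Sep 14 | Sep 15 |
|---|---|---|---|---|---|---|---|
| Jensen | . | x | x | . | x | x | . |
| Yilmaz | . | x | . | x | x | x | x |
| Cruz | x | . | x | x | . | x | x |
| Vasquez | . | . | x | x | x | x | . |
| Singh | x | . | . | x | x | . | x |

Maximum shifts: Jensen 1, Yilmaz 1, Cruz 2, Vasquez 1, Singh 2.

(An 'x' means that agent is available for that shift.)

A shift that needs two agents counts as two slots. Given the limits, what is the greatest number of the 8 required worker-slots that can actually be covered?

Total capacity across all agents is 1+1+2+1+2 = 7, and 8 slots are needed, so at most 7 can be filled.
An assignment achieving 7: Sep 9→Cruz, Sep 10→Jensen, Sep 11→Cruz, Sep 12→Singh, Sep 13→Singh, Sep 14→Vasquez, Sep 15→Yilmaz.
Loads: Jensen 1/1, Yilmaz 1/1, Cruz 2/2, Vasquez 1/1, Singh 2/2.

7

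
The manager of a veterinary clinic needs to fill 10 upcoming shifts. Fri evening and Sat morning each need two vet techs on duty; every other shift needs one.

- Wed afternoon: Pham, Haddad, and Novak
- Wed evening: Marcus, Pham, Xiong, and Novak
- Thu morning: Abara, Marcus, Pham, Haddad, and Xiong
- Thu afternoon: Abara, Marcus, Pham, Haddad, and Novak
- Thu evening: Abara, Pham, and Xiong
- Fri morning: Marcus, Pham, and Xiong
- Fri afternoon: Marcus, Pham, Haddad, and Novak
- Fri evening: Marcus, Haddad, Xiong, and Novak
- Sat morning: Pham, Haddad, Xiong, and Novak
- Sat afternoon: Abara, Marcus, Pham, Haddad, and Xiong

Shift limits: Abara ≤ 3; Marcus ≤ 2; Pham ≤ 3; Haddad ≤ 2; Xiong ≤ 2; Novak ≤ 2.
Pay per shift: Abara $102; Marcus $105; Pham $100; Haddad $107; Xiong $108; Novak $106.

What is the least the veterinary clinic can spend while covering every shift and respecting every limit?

Picking the cheapest available vet tech for each shift independently would cost $1217, but that ignores the shift limits.
An optimal schedule: Wed afternoon→Pham, Wed evening→Marcus, Thu morning→Abara, Thu afternoon→Abara, Thu evening→Pham, Fri morning→Pham, Fri afternoon→Marcus, Fri evening→Novak+Haddad, Sat morning→Novak+Haddad, Sat afternoon→Abara.
Total: 100 + 105 + 102 + 102 + 100 + 100 + 105 + 106 + 107 + 106 + 107 + 102 = $1242.

$1242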